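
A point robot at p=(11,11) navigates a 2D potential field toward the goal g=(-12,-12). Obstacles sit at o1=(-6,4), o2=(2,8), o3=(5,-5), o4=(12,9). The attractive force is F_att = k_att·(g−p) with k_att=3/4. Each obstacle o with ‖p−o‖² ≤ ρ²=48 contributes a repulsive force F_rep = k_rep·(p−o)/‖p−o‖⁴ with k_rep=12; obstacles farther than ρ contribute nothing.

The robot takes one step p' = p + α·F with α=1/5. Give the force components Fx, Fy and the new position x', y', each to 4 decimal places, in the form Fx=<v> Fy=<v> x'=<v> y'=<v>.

Fx=-17.7300 Fy=-16.2900 x'=7.4540 y'=7.7420

F_att = 3/4·(g−p) = 3/4·(-23,-23) = (-17.2500,-17.2500)
o1: d²=338 > ρ²=48 → inactive
o2: d²=90 > ρ²=48 → inactive
o3: d²=292 > ρ²=48 → inactive
o4: d²=5 ≤ ρ²=48; F_rep = 12·(-1,2)/5² = (-0.4800,0.9600)
F = F_att + ΣF_rep = (-17.7300,-16.2900)
p' = p + 1/5·F = (7.4540,7.7420)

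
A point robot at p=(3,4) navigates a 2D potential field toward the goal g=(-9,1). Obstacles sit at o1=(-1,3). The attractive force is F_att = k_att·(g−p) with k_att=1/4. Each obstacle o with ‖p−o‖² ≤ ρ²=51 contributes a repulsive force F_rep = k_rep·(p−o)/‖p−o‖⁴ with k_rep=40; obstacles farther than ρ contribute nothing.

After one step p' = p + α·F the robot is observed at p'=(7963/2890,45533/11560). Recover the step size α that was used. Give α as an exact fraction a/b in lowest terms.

F_att = 1/4·(g−p) = 1/4·(-12,-3) = (-3.0000,-0.7500)
o1: d²=17 ≤ ρ²=51; F_rep = 40·(4,1)/17² = (0.5536,0.1384)
F = F_att + ΣF_rep = (-2.4464,-0.6116)
Δp = p'−p = (-0.2446,-0.0612); α = Δx/Fx = (-707/2890) / (-707/289) = 1/10
check: Δy/Fy = (-707/11560) / (-707/1156) = 1/10 ✓

α = 1/10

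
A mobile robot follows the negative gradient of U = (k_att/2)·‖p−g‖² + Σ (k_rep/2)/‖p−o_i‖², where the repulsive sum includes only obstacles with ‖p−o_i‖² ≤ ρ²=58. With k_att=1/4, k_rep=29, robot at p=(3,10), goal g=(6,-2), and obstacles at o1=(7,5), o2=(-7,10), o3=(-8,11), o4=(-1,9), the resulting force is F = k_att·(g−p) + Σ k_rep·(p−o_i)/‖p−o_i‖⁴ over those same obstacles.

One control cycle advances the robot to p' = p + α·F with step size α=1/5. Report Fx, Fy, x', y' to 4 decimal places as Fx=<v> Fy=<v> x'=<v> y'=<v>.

Fx=1.0824 Fy=-2.8134 x'=3.2165 y'=9.4373

F_att = 1/4·(g−p) = 1/4·(3,-12) = (0.7500,-3.0000)
o1: d²=41 ≤ ρ²=58; F_rep = 29·(-4,5)/41² = (-0.0690,0.0863)
o2: d²=100 > ρ²=58 → inactive
o3: d²=122 > ρ²=58 → inactive
o4: d²=17 ≤ ρ²=58; F_rep = 29·(4,1)/17² = (0.4014,0.1003)
F = F_att + ΣF_rep = (1.0824,-2.8134)
p' = p + 1/5·F = (3.2165,9.4373)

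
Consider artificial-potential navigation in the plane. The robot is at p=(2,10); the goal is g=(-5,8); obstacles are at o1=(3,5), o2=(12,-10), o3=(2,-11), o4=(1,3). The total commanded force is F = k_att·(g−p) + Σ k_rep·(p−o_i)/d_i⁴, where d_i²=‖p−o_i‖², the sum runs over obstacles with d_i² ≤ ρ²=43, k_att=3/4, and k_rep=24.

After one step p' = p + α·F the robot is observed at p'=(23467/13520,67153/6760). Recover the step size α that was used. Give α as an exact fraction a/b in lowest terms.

F_att = 3/4·(g−p) = 3/4·(-7,-2) = (-5.2500,-1.5000)
o1: d²=26 ≤ ρ²=43; F_rep = 24·(-1,5)/26² = (-0.0355,0.1775)
o2: d²=500 > ρ²=43 → inactive
o3: d²=441 > ρ²=43 → inactive
o4: d²=50 > ρ²=43 → inactive
F = F_att + ΣF_rep = (-5.2855,-1.3225)
Δp = p'−p = (-0.2643,-0.0661); α = Δx/Fx = (-3573/13520) / (-3573/676) = 1/20
check: Δy/Fy = (-447/6760) / (-447/338) = 1/20 ✓

α = 1/20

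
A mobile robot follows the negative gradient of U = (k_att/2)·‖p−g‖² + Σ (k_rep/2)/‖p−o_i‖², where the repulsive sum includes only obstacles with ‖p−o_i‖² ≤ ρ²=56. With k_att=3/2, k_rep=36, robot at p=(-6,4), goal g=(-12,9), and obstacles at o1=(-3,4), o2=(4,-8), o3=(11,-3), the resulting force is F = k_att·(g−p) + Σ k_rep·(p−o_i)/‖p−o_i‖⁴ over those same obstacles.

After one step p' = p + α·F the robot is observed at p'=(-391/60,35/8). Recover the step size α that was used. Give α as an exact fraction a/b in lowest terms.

α = 1/20

F_att = 3/2·(g−p) = 3/2·(-6,5) = (-9.0000,7.5000)
o1: d²=9 ≤ ρ²=56; F_rep = 36·(-3,0)/9² = (-1.3333,0.0000)
o2: d²=244 > ρ²=56 → inactive
o3: d²=338 > ρ²=56 → inactive
F = F_att + ΣF_rep = (-10.3333,7.5000)
Δp = p'−p = (-0.5167,0.3750); α = Δx/Fx = (-31/60) / (-31/3) = 1/20
check: Δy/Fy = (3/8) / (15/2) = 1/20 ✓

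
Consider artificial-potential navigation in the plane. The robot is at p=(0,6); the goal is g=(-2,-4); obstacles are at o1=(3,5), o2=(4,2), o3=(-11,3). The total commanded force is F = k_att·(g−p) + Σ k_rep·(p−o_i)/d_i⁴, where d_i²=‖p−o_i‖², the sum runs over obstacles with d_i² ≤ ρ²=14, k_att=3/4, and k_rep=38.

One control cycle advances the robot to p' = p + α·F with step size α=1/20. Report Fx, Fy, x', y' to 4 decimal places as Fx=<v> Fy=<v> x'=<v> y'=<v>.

F_att = 3/4·(g−p) = 3/4·(-2,-10) = (-1.5000,-7.5000)
o1: d²=10 ≤ ρ²=14; F_rep = 38·(-3,1)/10² = (-1.1400,0.3800)
o2: d²=32 > ρ²=14 → inactive
o3: d²=130 > ρ²=14 → inactive
F = F_att + ΣF_rep = (-2.6400,-7.1200)
p' = p + 1/20·F = (-0.1320,5.6440)

Fx=-2.6400 Fy=-7.1200 x'=-0.1320 y'=5.6440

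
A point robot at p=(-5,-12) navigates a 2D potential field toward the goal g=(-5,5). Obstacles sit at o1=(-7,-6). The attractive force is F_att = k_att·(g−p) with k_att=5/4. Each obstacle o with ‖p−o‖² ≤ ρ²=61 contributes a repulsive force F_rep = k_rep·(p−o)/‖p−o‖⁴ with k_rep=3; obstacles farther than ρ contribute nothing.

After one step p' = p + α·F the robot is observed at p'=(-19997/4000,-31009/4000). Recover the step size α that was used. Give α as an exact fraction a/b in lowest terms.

F_att = 5/4·(g−p) = 5/4·(0,17) = (0.0000,21.2500)
o1: d²=40 ≤ ρ²=61; F_rep = 3·(2,-6)/40² = (0.0037,-0.0112)
F = F_att + ΣF_rep = (0.0037,21.2387)
Δp = p'−p = (0.0008,4.2477); α = Δx/Fx = (3/4000) / (3/800) = 1/5
check: Δy/Fy = (16991/4000) / (16991/800) = 1/5 ✓

α = 1/5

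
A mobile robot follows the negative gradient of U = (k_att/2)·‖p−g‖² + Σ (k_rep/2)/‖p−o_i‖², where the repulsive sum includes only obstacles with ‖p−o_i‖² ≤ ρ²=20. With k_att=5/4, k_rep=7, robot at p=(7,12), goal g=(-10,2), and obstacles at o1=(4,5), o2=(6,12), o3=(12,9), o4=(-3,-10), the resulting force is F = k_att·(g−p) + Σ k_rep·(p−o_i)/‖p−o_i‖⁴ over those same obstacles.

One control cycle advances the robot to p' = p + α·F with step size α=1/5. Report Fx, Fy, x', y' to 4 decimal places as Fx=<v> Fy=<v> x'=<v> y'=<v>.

Fx=-14.2500 Fy=-12.5000 x'=4.1500 y'=9.5000

F_att = 5/4·(g−p) = 5/4·(-17,-10) = (-21.2500,-12.5000)
o1: d²=58 > ρ²=20 → inactive
o2: d²=1 ≤ ρ²=20; F_rep = 7·(1,0)/1² = (7.0000,0.0000)
o3: d²=34 > ρ²=20 → inactive
o4: d²=584 > ρ²=20 → inactive
F = F_att + ΣF_rep = (-14.2500,-12.5000)
p' = p + 1/5·F = (4.1500,9.5000)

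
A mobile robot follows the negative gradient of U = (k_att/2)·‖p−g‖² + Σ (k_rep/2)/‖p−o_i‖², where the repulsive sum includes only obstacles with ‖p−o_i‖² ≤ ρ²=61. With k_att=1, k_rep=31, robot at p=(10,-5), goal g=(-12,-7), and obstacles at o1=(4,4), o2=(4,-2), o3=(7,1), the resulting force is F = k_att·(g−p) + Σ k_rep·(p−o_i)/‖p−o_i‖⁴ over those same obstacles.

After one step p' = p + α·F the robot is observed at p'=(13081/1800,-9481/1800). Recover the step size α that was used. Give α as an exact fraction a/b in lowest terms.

α = 1/8

F_att = 1·(g−p) = 1·(-22,-2) = (-22.0000,-2.0000)
o1: d²=117 > ρ²=61 → inactive
o2: d²=45 ≤ ρ²=61; F_rep = 31·(6,-3)/45² = (0.0919,-0.0459)
o3: d²=45 ≤ ρ²=61; F_rep = 31·(3,-6)/45² = (0.0459,-0.0919)
F = F_att + ΣF_rep = (-21.8622,-2.1378)
Δp = p'−p = (-2.7328,-0.2672); α = Δx/Fx = (-4919/1800) / (-4919/225) = 1/8
check: Δy/Fy = (-481/1800) / (-481/225) = 1/8 ✓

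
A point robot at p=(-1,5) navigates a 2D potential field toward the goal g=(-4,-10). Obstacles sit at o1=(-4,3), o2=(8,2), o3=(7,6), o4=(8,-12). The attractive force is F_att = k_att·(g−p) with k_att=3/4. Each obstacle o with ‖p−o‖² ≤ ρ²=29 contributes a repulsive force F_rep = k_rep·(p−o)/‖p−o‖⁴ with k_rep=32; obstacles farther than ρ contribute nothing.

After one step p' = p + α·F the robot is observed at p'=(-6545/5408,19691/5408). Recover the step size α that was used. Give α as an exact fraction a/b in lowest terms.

α = 1/8

F_att = 3/4·(g−p) = 3/4·(-3,-15) = (-2.2500,-11.2500)
o1: d²=13 ≤ ρ²=29; F_rep = 32·(3,2)/13² = (0.5680,0.3787)
o2: d²=90 > ρ²=29 → inactive
o3: d²=65 > ρ²=29 → inactive
o4: d²=370 > ρ²=29 → inactive
F = F_att + ΣF_rep = (-1.6820,-10.8713)
Δp = p'−p = (-0.2102,-1.3589); α = Δx/Fx = (-1137/5408) / (-1137/676) = 1/8
check: Δy/Fy = (-7349/5408) / (-7349/676) = 1/8 ✓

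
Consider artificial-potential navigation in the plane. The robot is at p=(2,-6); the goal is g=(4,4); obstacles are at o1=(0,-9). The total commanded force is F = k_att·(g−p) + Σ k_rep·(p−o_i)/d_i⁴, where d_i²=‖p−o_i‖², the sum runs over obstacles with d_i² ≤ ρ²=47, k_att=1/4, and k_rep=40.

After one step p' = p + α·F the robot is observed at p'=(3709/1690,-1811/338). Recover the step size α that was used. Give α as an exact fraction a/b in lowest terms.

α = 1/5

F_att = 1/4·(g−p) = 1/4·(2,10) = (0.5000,2.5000)
o1: d²=13 ≤ ρ²=47; F_rep = 40·(2,3)/13² = (0.4734,0.7101)
F = F_att + ΣF_rep = (0.9734,3.2101)
Δp = p'−p = (0.1947,0.6420); α = Δx/Fx = (329/1690) / (329/338) = 1/5
check: Δy/Fy = (217/338) / (1085/338) = 1/5 ✓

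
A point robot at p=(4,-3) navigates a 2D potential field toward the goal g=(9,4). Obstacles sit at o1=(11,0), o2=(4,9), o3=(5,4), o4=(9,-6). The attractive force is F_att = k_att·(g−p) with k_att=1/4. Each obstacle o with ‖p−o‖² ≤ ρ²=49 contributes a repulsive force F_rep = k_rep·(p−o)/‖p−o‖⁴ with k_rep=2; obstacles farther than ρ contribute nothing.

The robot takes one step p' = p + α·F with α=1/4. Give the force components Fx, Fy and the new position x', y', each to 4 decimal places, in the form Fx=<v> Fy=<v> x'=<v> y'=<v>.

Fx=1.2413 Fy=1.7552 x'=4.3103 y'=-2.5612

F_att = 1/4·(g−p) = 1/4·(5,7) = (1.2500,1.7500)
o1: d²=58 > ρ²=49 → inactive
o2: d²=144 > ρ²=49 → inactive
o3: d²=50 > ρ²=49 → inactive
o4: d²=34 ≤ ρ²=49; F_rep = 2·(-5,3)/34² = (-0.0087,0.0052)
F = F_att + ΣF_rep = (1.2413,1.7552)
p' = p + 1/4·F = (4.3103,-2.5612)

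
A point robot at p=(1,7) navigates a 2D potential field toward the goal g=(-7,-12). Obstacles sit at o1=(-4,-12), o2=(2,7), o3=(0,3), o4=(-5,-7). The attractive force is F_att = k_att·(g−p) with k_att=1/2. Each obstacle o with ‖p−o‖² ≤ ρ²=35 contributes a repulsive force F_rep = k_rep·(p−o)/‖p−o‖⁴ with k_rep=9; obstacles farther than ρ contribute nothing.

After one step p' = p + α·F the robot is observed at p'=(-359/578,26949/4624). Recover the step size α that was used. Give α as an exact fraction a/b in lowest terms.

F_att = 1/2·(g−p) = 1/2·(-8,-19) = (-4.0000,-9.5000)
o1: d²=386 > ρ²=35 → inactive
o2: d²=1 ≤ ρ²=35; F_rep = 9·(-1,0)/1² = (-9.0000,0.0000)
o3: d²=17 ≤ ρ²=35; F_rep = 9·(1,4)/17² = (0.0311,0.1246)
o4: d²=232 > ρ²=35 → inactive
F = F_att + ΣF_rep = (-12.9689,-9.3754)
Δp = p'−p = (-1.6211,-1.1719); α = Δx/Fx = (-937/578) / (-3748/289) = 1/8
check: Δy/Fy = (-5419/4624) / (-5419/578) = 1/8 ✓

α = 1/8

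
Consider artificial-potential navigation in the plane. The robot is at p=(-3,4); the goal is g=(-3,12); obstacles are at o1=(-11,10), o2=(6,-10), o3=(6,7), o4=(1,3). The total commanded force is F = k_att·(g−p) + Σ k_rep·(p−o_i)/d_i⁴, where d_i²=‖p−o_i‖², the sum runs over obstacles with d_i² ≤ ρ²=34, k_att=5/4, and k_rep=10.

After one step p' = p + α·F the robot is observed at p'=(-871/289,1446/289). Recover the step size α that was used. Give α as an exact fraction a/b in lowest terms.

α = 1/10

F_att = 5/4·(g−p) = 5/4·(0,8) = (0.0000,10.0000)
o1: d²=100 > ρ²=34 → inactive
o2: d²=277 > ρ²=34 → inactive
o3: d²=90 > ρ²=34 → inactive
o4: d²=17 ≤ ρ²=34; F_rep = 10·(-4,1)/17² = (-0.1384,0.0346)
F = F_att + ΣF_rep = (-0.1384,10.0346)
Δp = p'−p = (-0.0138,1.0035); α = Δx/Fx = (-4/289) / (-40/289) = 1/10
check: Δy/Fy = (290/289) / (2900/289) = 1/10 ✓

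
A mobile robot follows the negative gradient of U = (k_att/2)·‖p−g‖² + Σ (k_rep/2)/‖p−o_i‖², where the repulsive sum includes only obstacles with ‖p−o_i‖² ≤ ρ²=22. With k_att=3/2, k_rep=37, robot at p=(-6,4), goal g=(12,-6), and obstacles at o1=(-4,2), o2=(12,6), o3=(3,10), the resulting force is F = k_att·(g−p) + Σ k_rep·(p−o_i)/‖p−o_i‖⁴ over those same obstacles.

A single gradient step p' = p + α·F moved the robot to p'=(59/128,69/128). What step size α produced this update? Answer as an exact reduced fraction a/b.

α = 1/4

F_att = 3/2·(g−p) = 3/2·(18,-10) = (27.0000,-15.0000)
o1: d²=8 ≤ ρ²=22; F_rep = 37·(-2,2)/8² = (-1.1562,1.1562)
o2: d²=328 > ρ²=22 → inactive
o3: d²=117 > ρ²=22 → inactive
F = F_att + ΣF_rep = (25.8438,-13.8438)
Δp = p'−p = (6.4609,-3.4609); α = Δx/Fx = (827/128) / (827/32) = 1/4
check: Δy/Fy = (-443/128) / (-443/32) = 1/4 ✓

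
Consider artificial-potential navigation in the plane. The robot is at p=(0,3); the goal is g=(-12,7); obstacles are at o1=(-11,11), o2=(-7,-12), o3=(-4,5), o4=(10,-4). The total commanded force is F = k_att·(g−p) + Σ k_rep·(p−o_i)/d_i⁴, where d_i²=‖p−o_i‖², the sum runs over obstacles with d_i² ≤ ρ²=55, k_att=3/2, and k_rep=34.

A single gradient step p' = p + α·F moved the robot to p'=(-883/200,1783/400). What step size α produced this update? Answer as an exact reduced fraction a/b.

F_att = 3/2·(g−p) = 3/2·(-12,4) = (-18.0000,6.0000)
o1: d²=185 > ρ²=55 → inactive
o2: d²=274 > ρ²=55 → inactive
o3: d²=20 ≤ ρ²=55; F_rep = 34·(4,-2)/20² = (0.3400,-0.1700)
o4: d²=149 > ρ²=55 → inactive
F = F_att + ΣF_rep = (-17.6600,5.8300)
Δp = p'−p = (-4.4150,1.4575); α = Δx/Fx = (-883/200) / (-883/50) = 1/4
check: Δy/Fy = (583/400) / (583/100) = 1/4 ✓

α = 1/4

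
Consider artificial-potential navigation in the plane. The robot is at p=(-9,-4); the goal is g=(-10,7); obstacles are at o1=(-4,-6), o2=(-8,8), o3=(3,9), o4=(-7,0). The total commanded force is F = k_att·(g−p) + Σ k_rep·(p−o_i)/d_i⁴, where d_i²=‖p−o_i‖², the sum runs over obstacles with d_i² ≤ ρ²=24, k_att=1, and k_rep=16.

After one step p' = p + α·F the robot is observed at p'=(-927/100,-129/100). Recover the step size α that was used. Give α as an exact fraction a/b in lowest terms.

α = 1/4

F_att = 1·(g−p) = 1·(-1,11) = (-1.0000,11.0000)
o1: d²=29 > ρ²=24 → inactive
o2: d²=145 > ρ²=24 → inactive
o3: d²=313 > ρ²=24 → inactive
o4: d²=20 ≤ ρ²=24; F_rep = 16·(-2,-4)/20² = (-0.0800,-0.1600)
F = F_att + ΣF_rep = (-1.0800,10.8400)
Δp = p'−p = (-0.2700,2.7100); α = Δx/Fx = (-27/100) / (-27/25) = 1/4
check: Δy/Fy = (271/100) / (271/25) = 1/4 ✓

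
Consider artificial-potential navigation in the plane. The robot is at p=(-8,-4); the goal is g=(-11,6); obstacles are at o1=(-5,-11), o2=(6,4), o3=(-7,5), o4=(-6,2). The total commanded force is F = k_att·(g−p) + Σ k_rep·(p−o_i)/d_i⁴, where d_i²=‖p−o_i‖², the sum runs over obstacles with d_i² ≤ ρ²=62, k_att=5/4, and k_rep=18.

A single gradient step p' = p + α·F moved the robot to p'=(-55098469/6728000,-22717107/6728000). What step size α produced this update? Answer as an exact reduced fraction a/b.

α = 1/20

F_att = 5/4·(g−p) = 5/4·(-3,10) = (-3.7500,12.5000)
o1: d²=58 ≤ ρ²=62; F_rep = 18·(-3,7)/58² = (-0.0161,0.0375)
o2: d²=260 > ρ²=62 → inactive
o3: d²=82 > ρ²=62 → inactive
o4: d²=40 ≤ ρ²=62; F_rep = 18·(-2,-6)/40² = (-0.0225,-0.0675)
F = F_att + ΣF_rep = (-3.7886,12.4700)
Δp = p'−p = (-0.1894,0.6235); α = Δx/Fx = (-1274469/6728000) / (-1274469/336400) = 1/20
check: Δy/Fy = (4194893/6728000) / (4194893/336400) = 1/20 ✓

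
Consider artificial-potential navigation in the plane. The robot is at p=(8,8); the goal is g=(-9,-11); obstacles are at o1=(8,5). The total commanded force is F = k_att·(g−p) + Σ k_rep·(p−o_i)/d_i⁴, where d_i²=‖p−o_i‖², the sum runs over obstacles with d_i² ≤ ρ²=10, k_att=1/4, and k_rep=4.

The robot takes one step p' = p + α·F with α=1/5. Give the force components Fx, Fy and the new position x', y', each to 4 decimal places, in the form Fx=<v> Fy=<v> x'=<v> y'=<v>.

F_att = 1/4·(g−p) = 1/4·(-17,-19) = (-4.2500,-4.7500)
o1: d²=9 ≤ ρ²=10; F_rep = 4·(0,3)/9² = (0.0000,0.1481)
F = F_att + ΣF_rep = (-4.2500,-4.6019)
p' = p + 1/5·F = (7.1500,7.0796)

Fx=-4.2500 Fy=-4.6019 x'=7.1500 y'=7.0796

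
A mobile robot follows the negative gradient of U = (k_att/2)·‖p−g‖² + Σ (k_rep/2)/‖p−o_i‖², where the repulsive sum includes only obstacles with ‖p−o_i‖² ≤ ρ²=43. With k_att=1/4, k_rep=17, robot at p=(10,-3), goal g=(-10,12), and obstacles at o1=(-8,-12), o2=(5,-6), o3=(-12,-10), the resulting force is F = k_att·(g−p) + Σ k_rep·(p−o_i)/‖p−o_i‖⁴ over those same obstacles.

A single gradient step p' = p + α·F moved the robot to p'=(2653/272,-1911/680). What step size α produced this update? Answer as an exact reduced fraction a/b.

F_att = 1/4·(g−p) = 1/4·(-20,15) = (-5.0000,3.7500)
o1: d²=405 > ρ²=43 → inactive
o2: d²=34 ≤ ρ²=43; F_rep = 17·(5,3)/34² = (0.0735,0.0441)
o3: d²=533 > ρ²=43 → inactive
F = F_att + ΣF_rep = (-4.9265,3.7941)
Δp = p'−p = (-0.2463,0.1897); α = Δx/Fx = (-67/272) / (-335/68) = 1/20
check: Δy/Fy = (129/680) / (129/34) = 1/20 ✓

α = 1/20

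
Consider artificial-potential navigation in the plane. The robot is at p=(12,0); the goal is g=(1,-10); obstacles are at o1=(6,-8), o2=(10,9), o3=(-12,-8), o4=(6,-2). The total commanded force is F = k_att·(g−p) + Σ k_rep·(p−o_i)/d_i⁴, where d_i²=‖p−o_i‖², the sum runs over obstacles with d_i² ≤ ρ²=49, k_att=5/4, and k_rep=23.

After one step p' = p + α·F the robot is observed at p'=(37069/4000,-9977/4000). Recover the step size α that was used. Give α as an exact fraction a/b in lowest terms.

α = 1/5

F_att = 5/4·(g−p) = 5/4·(-11,-10) = (-13.7500,-12.5000)
o1: d²=100 > ρ²=49 → inactive
o2: d²=85 > ρ²=49 → inactive
o3: d²=640 > ρ²=49 → inactive
o4: d²=40 ≤ ρ²=49; F_rep = 23·(6,2)/40² = (0.0862,0.0288)
F = F_att + ΣF_rep = (-13.6638,-12.4712)
Δp = p'−p = (-2.7327,-2.4943); α = Δx/Fx = (-10931/4000) / (-10931/800) = 1/5
check: Δy/Fy = (-9977/4000) / (-9977/800) = 1/5 ✓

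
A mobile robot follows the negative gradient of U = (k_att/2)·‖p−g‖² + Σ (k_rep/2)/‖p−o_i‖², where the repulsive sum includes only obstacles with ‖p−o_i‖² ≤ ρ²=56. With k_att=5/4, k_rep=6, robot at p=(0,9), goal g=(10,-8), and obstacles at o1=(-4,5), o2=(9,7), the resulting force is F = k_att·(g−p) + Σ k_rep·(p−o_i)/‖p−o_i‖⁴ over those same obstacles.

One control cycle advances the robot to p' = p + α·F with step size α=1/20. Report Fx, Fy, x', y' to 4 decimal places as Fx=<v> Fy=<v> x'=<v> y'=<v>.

F_att = 5/4·(g−p) = 5/4·(10,-17) = (12.5000,-21.2500)
o1: d²=32 ≤ ρ²=56; F_rep = 6·(4,4)/32² = (0.0234,0.0234)
o2: d²=85 > ρ²=56 → inactive
F = F_att + ΣF_rep = (12.5234,-21.2266)
p' = p + 1/20·F = (0.6262,7.9387)

Fx=12.5234 Fy=-21.2266 x'=0.6262 y'=7.9387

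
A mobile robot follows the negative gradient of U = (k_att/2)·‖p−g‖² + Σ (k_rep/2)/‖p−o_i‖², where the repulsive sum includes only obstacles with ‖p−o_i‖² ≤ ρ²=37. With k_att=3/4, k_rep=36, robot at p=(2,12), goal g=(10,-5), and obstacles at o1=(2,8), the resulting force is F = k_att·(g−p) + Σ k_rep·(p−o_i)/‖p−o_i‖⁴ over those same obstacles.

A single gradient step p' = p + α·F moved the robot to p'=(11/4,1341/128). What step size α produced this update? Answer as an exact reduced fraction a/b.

α = 1/8

F_att = 3/4·(g−p) = 3/4·(8,-17) = (6.0000,-12.7500)
o1: d²=16 ≤ ρ²=37; F_rep = 36·(0,4)/16² = (0.0000,0.5625)
F = F_att + ΣF_rep = (6.0000,-12.1875)
Δp = p'−p = (0.7500,-1.5234); α = Δx/Fx = (3/4) / (6) = 1/8
check: Δy/Fy = (-195/128) / (-195/16) = 1/8 ✓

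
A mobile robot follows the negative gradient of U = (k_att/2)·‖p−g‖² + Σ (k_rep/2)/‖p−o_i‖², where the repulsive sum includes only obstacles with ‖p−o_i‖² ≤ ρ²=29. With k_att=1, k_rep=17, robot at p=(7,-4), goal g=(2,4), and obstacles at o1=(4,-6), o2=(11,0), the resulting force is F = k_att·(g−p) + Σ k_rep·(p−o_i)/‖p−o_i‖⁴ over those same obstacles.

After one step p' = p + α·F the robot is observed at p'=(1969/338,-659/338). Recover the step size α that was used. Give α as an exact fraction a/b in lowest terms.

F_att = 1·(g−p) = 1·(-5,8) = (-5.0000,8.0000)
o1: d²=13 ≤ ρ²=29; F_rep = 17·(3,2)/13² = (0.3018,0.2012)
o2: d²=32 > ρ²=29 → inactive
F = F_att + ΣF_rep = (-4.6982,8.2012)
Δp = p'−p = (-1.1746,2.0503); α = Δx/Fx = (-397/338) / (-794/169) = 1/4
check: Δy/Fy = (693/338) / (1386/169) = 1/4 ✓

α = 1/4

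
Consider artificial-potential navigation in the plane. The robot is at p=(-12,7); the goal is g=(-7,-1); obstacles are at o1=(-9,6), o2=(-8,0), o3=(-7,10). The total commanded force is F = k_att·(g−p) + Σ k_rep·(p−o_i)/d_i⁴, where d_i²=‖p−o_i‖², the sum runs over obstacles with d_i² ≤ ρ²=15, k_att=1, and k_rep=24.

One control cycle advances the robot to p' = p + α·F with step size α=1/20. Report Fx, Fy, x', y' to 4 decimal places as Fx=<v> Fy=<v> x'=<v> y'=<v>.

F_att = 1·(g−p) = 1·(5,-8) = (5.0000,-8.0000)
o1: d²=10 ≤ ρ²=15; F_rep = 24·(-3,1)/10² = (-0.7200,0.2400)
o2: d²=65 > ρ²=15 → inactive
o3: d²=34 > ρ²=15 → inactive
F = F_att + ΣF_rep = (4.2800,-7.7600)
p' = p + 1/20·F = (-11.7860,6.6120)

Fx=4.2800 Fy=-7.7600 x'=-11.7860 y'=6.6120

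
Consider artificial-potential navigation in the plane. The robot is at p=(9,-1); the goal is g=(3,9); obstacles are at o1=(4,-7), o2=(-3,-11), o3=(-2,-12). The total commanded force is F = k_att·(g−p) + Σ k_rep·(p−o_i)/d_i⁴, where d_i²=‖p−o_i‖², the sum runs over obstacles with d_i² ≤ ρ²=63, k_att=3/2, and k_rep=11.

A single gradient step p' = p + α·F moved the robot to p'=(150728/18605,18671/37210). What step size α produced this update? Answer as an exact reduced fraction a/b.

F_att = 3/2·(g−p) = 3/2·(-6,10) = (-9.0000,15.0000)
o1: d²=61 ≤ ρ²=63; F_rep = 11·(5,6)/61² = (0.0148,0.0177)
o2: d²=244 > ρ²=63 → inactive
o3: d²=242 > ρ²=63 → inactive
F = F_att + ΣF_rep = (-8.9852,15.0177)
Δp = p'−p = (-0.8985,1.5018); α = Δx/Fx = (-16717/18605) / (-33434/3721) = 1/10
check: Δy/Fy = (55881/37210) / (55881/3721) = 1/10 ✓

α = 1/10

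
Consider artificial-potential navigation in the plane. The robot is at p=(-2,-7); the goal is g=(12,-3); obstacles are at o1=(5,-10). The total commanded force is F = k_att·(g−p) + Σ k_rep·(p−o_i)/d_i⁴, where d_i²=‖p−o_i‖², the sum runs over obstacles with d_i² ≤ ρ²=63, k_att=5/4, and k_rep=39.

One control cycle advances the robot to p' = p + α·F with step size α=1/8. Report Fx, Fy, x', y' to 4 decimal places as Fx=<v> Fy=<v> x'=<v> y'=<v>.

F_att = 5/4·(g−p) = 5/4·(14,4) = (17.5000,5.0000)
o1: d²=58 ≤ ρ²=63; F_rep = 39·(-7,3)/58² = (-0.0812,0.0348)
F = F_att + ΣF_rep = (17.4188,5.0348)
p' = p + 1/8·F = (0.1774,-6.3707)

Fx=17.4188 Fy=5.0348 x'=0.1774 y'=-6.3707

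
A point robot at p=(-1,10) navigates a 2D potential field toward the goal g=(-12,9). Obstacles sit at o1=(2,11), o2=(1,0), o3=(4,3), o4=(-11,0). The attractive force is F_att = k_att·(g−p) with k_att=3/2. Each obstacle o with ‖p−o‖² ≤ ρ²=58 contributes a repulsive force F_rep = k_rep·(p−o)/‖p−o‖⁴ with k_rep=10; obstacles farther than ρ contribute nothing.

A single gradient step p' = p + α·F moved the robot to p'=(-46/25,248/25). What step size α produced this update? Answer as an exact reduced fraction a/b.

F_att = 3/2·(g−p) = 3/2·(-11,-1) = (-16.5000,-1.5000)
o1: d²=10 ≤ ρ²=58; F_rep = 10·(-3,-1)/10² = (-0.3000,-0.1000)
o2: d²=104 > ρ²=58 → inactive
o3: d²=74 > ρ²=58 → inactive
o4: d²=200 > ρ²=58 → inactive
F = F_att + ΣF_rep = (-16.8000,-1.6000)
Δp = p'−p = (-0.8400,-0.0800); α = Δx/Fx = (-21/25) / (-84/5) = 1/20
check: Δy/Fy = (-2/25) / (-8/5) = 1/20 ✓

α = 1/20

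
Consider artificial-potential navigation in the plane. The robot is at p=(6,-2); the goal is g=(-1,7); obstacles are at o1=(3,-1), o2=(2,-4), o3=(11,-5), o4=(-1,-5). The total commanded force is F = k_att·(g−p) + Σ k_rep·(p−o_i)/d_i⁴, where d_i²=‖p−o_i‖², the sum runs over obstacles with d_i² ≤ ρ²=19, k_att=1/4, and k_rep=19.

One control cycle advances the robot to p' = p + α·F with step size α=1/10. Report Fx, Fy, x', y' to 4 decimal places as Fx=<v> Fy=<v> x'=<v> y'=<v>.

F_att = 1/4·(g−p) = 1/4·(-7,9) = (-1.7500,2.2500)
o1: d²=10 ≤ ρ²=19; F_rep = 19·(3,-1)/10² = (0.5700,-0.1900)
o2: d²=20 > ρ²=19 → inactive
o3: d²=34 > ρ²=19 → inactive
o4: d²=58 > ρ²=19 → inactive
F = F_att + ΣF_rep = (-1.1800,2.0600)
p' = p + 1/10·F = (5.8820,-1.7940)

Fx=-1.1800 Fy=2.0600 x'=5.8820 y'=-1.7940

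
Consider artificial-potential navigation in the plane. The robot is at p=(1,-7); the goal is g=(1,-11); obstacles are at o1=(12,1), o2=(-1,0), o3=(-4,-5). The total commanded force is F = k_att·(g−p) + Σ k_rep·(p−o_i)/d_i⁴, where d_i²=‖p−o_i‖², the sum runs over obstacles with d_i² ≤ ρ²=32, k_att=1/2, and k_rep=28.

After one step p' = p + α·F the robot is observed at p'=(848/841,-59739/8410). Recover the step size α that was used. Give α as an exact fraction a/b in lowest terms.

F_att = 1/2·(g−p) = 1/2·(0,-4) = (0.0000,-2.0000)
o1: d²=185 > ρ²=32 → inactive
o2: d²=53 > ρ²=32 → inactive
o3: d²=29 ≤ ρ²=32; F_rep = 28·(5,-2)/29² = (0.1665,-0.0666)
F = F_att + ΣF_rep = (0.1665,-2.0666)
Δp = p'−p = (0.0083,-0.1033); α = Δx/Fx = (7/841) / (140/841) = 1/20
check: Δy/Fy = (-869/8410) / (-1738/841) = 1/20 ✓

α = 1/20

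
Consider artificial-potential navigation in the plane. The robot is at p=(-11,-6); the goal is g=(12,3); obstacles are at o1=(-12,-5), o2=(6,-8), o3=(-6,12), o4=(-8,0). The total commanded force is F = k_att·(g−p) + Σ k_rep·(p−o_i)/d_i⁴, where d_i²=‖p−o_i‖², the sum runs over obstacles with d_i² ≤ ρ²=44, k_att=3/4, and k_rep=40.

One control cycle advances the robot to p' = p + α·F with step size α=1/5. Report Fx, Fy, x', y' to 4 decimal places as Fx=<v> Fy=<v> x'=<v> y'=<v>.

F_att = 3/4·(g−p) = 3/4·(23,9) = (17.2500,6.7500)
o1: d²=2 ≤ ρ²=44; F_rep = 40·(1,-1)/2² = (10.0000,-10.0000)
o2: d²=293 > ρ²=44 → inactive
o3: d²=349 > ρ²=44 → inactive
o4: d²=45 > ρ²=44 → inactive
F = F_att + ΣF_rep = (27.2500,-3.2500)
p' = p + 1/5·F = (-5.5500,-6.6500)

Fx=27.2500 Fy=-3.2500 x'=-5.5500 y'=-6.6500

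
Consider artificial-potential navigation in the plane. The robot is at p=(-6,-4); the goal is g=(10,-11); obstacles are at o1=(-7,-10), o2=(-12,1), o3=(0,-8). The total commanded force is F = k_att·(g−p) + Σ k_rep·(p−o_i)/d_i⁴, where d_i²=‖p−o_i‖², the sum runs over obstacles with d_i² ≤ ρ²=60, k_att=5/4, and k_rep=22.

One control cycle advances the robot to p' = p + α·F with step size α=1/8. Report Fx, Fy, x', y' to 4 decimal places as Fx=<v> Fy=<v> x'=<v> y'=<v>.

Fx=19.9673 Fy=-8.6210 x'=-3.5041 y'=-5.0776

F_att = 5/4·(g−p) = 5/4·(16,-7) = (20.0000,-8.7500)
o1: d²=37 ≤ ρ²=60; F_rep = 22·(1,6)/37² = (0.0161,0.0964)
o2: d²=61 > ρ²=60 → inactive
o3: d²=52 ≤ ρ²=60; F_rep = 22·(-6,4)/52² = (-0.0488,0.0325)
F = F_att + ΣF_rep = (19.9673,-8.6210)
p' = p + 1/8·F = (-3.5041,-5.0776)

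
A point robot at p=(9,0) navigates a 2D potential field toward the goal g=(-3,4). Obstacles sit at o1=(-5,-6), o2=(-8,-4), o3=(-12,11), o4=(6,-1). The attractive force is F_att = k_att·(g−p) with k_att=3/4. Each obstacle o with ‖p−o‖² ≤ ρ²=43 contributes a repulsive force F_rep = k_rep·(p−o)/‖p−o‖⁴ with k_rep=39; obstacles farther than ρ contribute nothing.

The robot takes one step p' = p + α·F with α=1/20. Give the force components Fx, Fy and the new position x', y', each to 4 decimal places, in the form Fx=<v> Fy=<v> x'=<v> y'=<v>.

F_att = 3/4·(g−p) = 3/4·(-12,4) = (-9.0000,3.0000)
o1: d²=232 > ρ²=43 → inactive
o2: d²=305 > ρ²=43 → inactive
o3: d²=562 > ρ²=43 → inactive
o4: d²=10 ≤ ρ²=43; F_rep = 39·(3,1)/10² = (1.1700,0.3900)
F = F_att + ΣF_rep = (-7.8300,3.3900)
p' = p + 1/20·F = (8.6085,0.1695)

Fx=-7.8300 Fy=3.3900 x'=8.6085 y'=0.1695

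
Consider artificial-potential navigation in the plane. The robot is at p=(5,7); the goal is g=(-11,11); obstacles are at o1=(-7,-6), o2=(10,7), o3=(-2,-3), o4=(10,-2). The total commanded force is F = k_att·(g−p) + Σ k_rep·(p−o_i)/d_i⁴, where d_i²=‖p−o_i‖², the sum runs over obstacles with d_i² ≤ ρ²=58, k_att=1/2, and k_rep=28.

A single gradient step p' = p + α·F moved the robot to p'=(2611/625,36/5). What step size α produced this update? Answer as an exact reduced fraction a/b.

α = 1/10

F_att = 1/2·(g−p) = 1/2·(-16,4) = (-8.0000,2.0000)
o1: d²=313 > ρ²=58 → inactive
o2: d²=25 ≤ ρ²=58; F_rep = 28·(-5,0)/25² = (-0.2240,0.0000)
o3: d²=149 > ρ²=58 → inactive
o4: d²=106 > ρ²=58 → inactive
F = F_att + ΣF_rep = (-8.2240,2.0000)
Δp = p'−p = (-0.8224,0.2000); α = Δx/Fx = (-514/625) / (-1028/125) = 1/10
check: Δy/Fy = (1/5) / (2) = 1/10 ✓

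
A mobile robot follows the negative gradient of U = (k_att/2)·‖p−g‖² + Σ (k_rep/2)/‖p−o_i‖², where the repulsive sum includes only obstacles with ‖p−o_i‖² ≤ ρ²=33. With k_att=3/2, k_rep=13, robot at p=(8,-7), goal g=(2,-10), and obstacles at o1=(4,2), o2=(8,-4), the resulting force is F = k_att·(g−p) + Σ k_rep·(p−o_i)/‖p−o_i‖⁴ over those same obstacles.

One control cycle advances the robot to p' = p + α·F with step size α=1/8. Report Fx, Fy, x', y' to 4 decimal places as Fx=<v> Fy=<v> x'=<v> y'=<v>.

Fx=-9.0000 Fy=-4.9815 x'=6.8750 y'=-7.6227

F_att = 3/2·(g−p) = 3/2·(-6,-3) = (-9.0000,-4.5000)
o1: d²=97 > ρ²=33 → inactive
o2: d²=9 ≤ ρ²=33; F_rep = 13·(0,-3)/9² = (0.0000,-0.4815)
F = F_att + ΣF_rep = (-9.0000,-4.9815)
p' = p + 1/8·F = (6.8750,-7.6227)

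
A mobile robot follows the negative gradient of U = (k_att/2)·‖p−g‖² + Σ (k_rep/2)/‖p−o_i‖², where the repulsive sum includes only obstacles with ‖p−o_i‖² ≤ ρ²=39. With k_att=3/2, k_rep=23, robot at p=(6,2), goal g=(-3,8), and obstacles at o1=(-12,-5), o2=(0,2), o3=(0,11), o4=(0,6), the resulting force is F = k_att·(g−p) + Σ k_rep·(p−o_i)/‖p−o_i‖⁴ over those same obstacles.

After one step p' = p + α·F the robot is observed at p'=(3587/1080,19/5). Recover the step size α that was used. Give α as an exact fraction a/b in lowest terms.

F_att = 3/2·(g−p) = 3/2·(-9,6) = (-13.5000,9.0000)
o1: d²=373 > ρ²=39 → inactive
o2: d²=36 ≤ ρ²=39; F_rep = 23·(6,0)/36² = (0.1065,0.0000)
o3: d²=117 > ρ²=39 → inactive
o4: d²=52 > ρ²=39 → inactive
F = F_att + ΣF_rep = (-13.3935,9.0000)
Δp = p'−p = (-2.6787,1.8000); α = Δx/Fx = (-2893/1080) / (-2893/216) = 1/5
check: Δy/Fy = (9/5) / (9) = 1/5 ✓

α = 1/5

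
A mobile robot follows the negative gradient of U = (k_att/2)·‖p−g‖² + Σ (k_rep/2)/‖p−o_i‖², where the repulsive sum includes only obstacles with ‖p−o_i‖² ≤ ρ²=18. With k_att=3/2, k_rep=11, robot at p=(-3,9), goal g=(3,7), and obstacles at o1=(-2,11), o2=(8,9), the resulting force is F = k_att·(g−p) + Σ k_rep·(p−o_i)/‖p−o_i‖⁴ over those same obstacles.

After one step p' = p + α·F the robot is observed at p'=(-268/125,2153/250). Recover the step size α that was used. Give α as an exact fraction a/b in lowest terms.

α = 1/10

F_att = 3/2·(g−p) = 3/2·(6,-2) = (9.0000,-3.0000)
o1: d²=5 ≤ ρ²=18; F_rep = 11·(-1,-2)/5² = (-0.4400,-0.8800)
o2: d²=121 > ρ²=18 → inactive
F = F_att + ΣF_rep = (8.5600,-3.8800)
Δp = p'−p = (0.8560,-0.3880); α = Δx/Fx = (107/125) / (214/25) = 1/10
check: Δy/Fy = (-97/250) / (-97/25) = 1/10 ✓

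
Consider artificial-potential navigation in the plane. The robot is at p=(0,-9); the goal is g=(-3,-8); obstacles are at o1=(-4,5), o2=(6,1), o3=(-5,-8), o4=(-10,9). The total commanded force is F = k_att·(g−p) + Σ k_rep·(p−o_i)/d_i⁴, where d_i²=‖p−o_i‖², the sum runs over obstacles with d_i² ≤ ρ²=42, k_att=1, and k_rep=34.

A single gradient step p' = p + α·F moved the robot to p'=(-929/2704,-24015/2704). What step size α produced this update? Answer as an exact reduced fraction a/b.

α = 1/8

F_att = 1·(g−p) = 1·(-3,1) = (-3.0000,1.0000)
o1: d²=212 > ρ²=42 → inactive
o2: d²=136 > ρ²=42 → inactive
o3: d²=26 ≤ ρ²=42; F_rep = 34·(5,-1)/26² = (0.2515,-0.0503)
o4: d²=424 > ρ²=42 → inactive
F = F_att + ΣF_rep = (-2.7485,0.9497)
Δp = p'−p = (-0.3436,0.1187); α = Δx/Fx = (-929/2704) / (-929/338) = 1/8
check: Δy/Fy = (321/2704) / (321/338) = 1/8 ✓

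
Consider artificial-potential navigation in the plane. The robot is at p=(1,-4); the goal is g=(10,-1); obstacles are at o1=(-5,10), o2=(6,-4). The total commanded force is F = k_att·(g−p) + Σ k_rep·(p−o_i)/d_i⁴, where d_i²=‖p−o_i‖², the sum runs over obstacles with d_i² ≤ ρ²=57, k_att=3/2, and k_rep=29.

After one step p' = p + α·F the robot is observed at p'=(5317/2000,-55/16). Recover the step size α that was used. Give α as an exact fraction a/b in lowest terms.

α = 1/8

F_att = 3/2·(g−p) = 3/2·(9,3) = (13.5000,4.5000)
o1: d²=232 > ρ²=57 → inactive
o2: d²=25 ≤ ρ²=57; F_rep = 29·(-5,0)/25² = (-0.2320,0.0000)
F = F_att + ΣF_rep = (13.2680,4.5000)
Δp = p'−p = (1.6585,0.5625); α = Δx/Fx = (3317/2000) / (3317/250) = 1/8
check: Δy/Fy = (9/16) / (9/2) = 1/8 ✓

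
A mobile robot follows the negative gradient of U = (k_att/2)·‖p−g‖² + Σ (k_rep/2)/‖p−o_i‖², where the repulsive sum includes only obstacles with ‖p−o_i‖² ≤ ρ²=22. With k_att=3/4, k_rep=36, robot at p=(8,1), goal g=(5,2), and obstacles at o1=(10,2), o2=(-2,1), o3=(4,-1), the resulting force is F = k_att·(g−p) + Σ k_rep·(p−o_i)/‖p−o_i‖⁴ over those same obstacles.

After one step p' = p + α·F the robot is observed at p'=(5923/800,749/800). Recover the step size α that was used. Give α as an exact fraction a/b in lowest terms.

α = 1/8

F_att = 3/4·(g−p) = 3/4·(-3,1) = (-2.2500,0.7500)
o1: d²=5 ≤ ρ²=22; F_rep = 36·(-2,-1)/5² = (-2.8800,-1.4400)
o2: d²=100 > ρ²=22 → inactive
o3: d²=20 ≤ ρ²=22; F_rep = 36·(4,2)/20² = (0.3600,0.1800)
F = F_att + ΣF_rep = (-4.7700,-0.5100)
Δp = p'−p = (-0.5962,-0.0638); α = Δx/Fx = (-477/800) / (-477/100) = 1/8
check: Δy/Fy = (-51/800) / (-51/100) = 1/8 ✓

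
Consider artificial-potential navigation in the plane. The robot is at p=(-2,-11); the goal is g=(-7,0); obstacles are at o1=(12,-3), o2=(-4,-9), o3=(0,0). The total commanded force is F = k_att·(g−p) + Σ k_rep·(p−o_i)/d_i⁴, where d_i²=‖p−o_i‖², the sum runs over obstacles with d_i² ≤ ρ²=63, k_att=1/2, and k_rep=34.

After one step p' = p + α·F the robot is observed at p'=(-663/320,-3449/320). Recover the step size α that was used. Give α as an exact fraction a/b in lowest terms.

F_att = 1/2·(g−p) = 1/2·(-5,11) = (-2.5000,5.5000)
o1: d²=260 > ρ²=63 → inactive
o2: d²=8 ≤ ρ²=63; F_rep = 34·(2,-2)/8² = (1.0625,-1.0625)
o3: d²=125 > ρ²=63 → inactive
F = F_att + ΣF_rep = (-1.4375,4.4375)
Δp = p'−p = (-0.0719,0.2219); α = Δx/Fx = (-23/320) / (-23/16) = 1/20
check: Δy/Fy = (71/320) / (71/16) = 1/20 ✓

α = 1/20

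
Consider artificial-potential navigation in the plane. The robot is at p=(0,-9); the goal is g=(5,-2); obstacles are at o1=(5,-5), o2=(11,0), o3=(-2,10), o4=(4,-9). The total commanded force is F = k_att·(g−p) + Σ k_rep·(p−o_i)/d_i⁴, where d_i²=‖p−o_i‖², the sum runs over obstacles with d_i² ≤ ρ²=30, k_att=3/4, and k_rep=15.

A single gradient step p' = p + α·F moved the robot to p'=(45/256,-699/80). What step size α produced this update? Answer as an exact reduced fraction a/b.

α = 1/20

F_att = 3/4·(g−p) = 3/4·(5,7) = (3.7500,5.2500)
o1: d²=41 > ρ²=30 → inactive
o2: d²=202 > ρ²=30 → inactive
o3: d²=365 > ρ²=30 → inactive
o4: d²=16 ≤ ρ²=30; F_rep = 15·(-4,0)/16² = (-0.2344,0.0000)
F = F_att + ΣF_rep = (3.5156,5.2500)
Δp = p'−p = (0.1758,0.2625); α = Δx/Fx = (45/256) / (225/64) = 1/20
check: Δy/Fy = (21/80) / (21/4) = 1/20 ✓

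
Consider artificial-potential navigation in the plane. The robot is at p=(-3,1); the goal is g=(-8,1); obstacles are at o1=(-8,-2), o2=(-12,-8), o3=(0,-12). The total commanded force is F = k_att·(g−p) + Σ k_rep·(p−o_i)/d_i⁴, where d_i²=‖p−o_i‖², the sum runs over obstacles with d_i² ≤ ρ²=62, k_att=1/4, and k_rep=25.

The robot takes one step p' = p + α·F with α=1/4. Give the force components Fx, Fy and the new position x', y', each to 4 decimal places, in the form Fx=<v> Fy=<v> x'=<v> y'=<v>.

Fx=-1.1419 Fy=0.0649 x'=-3.2855 y'=1.0162

F_att = 1/4·(g−p) = 1/4·(-5,0) = (-1.2500,0.0000)
o1: d²=34 ≤ ρ²=62; F_rep = 25·(5,3)/34² = (0.1081,0.0649)
o2: d²=162 > ρ²=62 → inactive
o3: d²=178 > ρ²=62 → inactive
F = F_att + ΣF_rep = (-1.1419,0.0649)
p' = p + 1/4·F = (-3.2855,1.0162)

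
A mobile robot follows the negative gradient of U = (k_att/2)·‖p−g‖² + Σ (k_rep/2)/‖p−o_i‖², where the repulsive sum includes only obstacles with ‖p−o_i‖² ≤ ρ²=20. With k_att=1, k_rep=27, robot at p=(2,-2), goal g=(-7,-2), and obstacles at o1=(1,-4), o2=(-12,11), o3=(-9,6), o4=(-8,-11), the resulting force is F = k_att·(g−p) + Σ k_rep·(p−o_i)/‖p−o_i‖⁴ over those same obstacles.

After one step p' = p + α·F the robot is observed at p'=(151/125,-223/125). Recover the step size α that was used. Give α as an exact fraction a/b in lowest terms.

F_att = 1·(g−p) = 1·(-9,0) = (-9.0000,0.0000)
o1: d²=5 ≤ ρ²=20; F_rep = 27·(1,2)/5² = (1.0800,2.1600)
o2: d²=365 > ρ²=20 → inactive
o3: d²=185 > ρ²=20 → inactive
o4: d²=181 > ρ²=20 → inactive
F = F_att + ΣF_rep = (-7.9200,2.1600)
Δp = p'−p = (-0.7920,0.2160); α = Δx/Fx = (-99/125) / (-198/25) = 1/10
check: Δy/Fy = (27/125) / (54/25) = 1/10 ✓

α = 1/10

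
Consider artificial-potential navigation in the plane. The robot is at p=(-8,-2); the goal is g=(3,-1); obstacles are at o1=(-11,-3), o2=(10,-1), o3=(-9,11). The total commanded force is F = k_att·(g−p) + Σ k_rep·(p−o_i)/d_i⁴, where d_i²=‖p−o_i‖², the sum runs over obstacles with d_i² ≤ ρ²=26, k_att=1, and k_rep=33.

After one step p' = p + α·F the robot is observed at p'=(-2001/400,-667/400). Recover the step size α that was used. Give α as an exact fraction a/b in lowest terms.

F_att = 1·(g−p) = 1·(11,1) = (11.0000,1.0000)
o1: d²=10 ≤ ρ²=26; F_rep = 33·(3,1)/10² = (0.9900,0.3300)
o2: d²=325 > ρ²=26 → inactive
o3: d²=170 > ρ²=26 → inactive
F = F_att + ΣF_rep = (11.9900,1.3300)
Δp = p'−p = (2.9975,0.3325); α = Δx/Fx = (1199/400) / (1199/100) = 1/4
check: Δy/Fy = (133/400) / (133/100) = 1/4 ✓

α = 1/4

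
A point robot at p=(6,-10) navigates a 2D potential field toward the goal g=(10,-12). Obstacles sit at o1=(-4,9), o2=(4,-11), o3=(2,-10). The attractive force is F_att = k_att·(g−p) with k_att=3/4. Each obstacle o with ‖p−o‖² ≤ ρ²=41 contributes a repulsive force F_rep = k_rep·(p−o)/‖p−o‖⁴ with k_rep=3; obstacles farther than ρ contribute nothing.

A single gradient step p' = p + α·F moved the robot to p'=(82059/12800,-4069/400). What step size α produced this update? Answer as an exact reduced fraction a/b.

α = 1/8

F_att = 3/4·(g−p) = 3/4·(4,-2) = (3.0000,-1.5000)
o1: d²=461 > ρ²=41 → inactive
o2: d²=5 ≤ ρ²=41; F_rep = 3·(2,1)/5² = (0.2400,0.1200)
o3: d²=16 ≤ ρ²=41; F_rep = 3·(4,0)/16² = (0.0469,0.0000)
F = F_att + ΣF_rep = (3.2869,-1.3800)
Δp = p'−p = (0.4109,-0.1725); α = Δx/Fx = (5259/12800) / (5259/1600) = 1/8
check: Δy/Fy = (-69/400) / (-69/50) = 1/8 ✓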